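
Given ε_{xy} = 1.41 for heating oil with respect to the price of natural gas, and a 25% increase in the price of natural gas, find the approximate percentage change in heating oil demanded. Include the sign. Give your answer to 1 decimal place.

%ΔQ ≈ ε × %ΔP of natural gas = 1.41 × (25%) = 35.3%.
Demand for heating oil rises by about 35.3%.

35.3%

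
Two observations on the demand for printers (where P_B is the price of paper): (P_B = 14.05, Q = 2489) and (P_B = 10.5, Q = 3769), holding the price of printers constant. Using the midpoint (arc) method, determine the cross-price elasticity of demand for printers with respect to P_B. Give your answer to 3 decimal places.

ΔQ_A = 3769 − 2489 = 1280; ΔP_B = 10.5 − 14.05 = -3.55.
Midpoints: Q̄_A = 3129.0, P̄_B = 12.28.
ε = (ΔQ_A/Q̄_A)/(ΔP_B/P̄_B) = (1280/3129.0)/(-3.55/12.28) ≈ -1.414.
ε < 0: printers and paper are complements.

-1.414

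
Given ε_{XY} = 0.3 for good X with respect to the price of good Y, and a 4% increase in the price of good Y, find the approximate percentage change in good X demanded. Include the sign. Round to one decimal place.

1.2%

%ΔQ ≈ ε × %ΔP of good Y = 0.3 × (4%) = 1.2%.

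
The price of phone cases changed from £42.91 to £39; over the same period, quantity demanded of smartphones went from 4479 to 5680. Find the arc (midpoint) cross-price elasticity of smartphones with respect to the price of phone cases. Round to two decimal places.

ΔQ_A = 5680 − 4479 = 1201; ΔP_B = 39 − 42.91 = -3.91.
Midpoints: Q̄_A = 5079.5, P̄_B = 40.95.
ε = (ΔQ_A/Q̄_A)/(ΔP_B/P̄_B) = (1201/5079.5)/(-3.91/40.95) ≈ -2.48.

-2.48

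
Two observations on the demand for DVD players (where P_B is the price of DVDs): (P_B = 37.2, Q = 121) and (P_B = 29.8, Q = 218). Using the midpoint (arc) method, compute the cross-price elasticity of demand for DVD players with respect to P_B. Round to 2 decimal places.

ΔQ_A = 218 − 121 = 97; ΔP_B = 29.8 − 37.2 = -7.4.
Midpoints: Q̄_A = 169.5, P̄_B = 33.50.
ε = (ΔQ_A/Q̄_A)/(ΔP_B/P̄_B) = (97/169.5)/(-7.4/33.50) ≈ -2.59.

-2.59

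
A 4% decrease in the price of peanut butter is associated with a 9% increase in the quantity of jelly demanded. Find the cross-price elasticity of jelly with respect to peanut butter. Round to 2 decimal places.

-2.25

ε = (%ΔQ of jelly) / (%ΔP of peanut butter) = (9%) / (-4%) ≈ -2.25.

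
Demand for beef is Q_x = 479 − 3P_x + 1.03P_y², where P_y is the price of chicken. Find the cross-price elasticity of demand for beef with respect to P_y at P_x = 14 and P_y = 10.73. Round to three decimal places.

0.427

At P_x = 14 and P_y = 10.73: Q_x = 555.587.
∂Q_x/∂P_y = 2.06P_y = 2.06(10.73) = 22.1038.
ε = (∂Q_x/∂P_y)(P_y/Q_x) = 22.1038 × (10.73/555.587) ≈ 0.427.
ε > 0: substitutes.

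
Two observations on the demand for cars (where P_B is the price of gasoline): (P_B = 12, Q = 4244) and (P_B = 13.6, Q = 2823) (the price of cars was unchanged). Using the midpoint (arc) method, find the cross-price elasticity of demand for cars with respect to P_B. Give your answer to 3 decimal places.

ΔQ_A = 2823 − 4244 = -1421; ΔP_B = 13.6 − 12 = 1.6.
Midpoints: Q̄_A = 3533.5, P̄_B = 12.80.
ε = (ΔQ_A/Q̄_A)/(ΔP_B/P̄_B) = (-1421/3533.5)/(1.6/12.80) ≈ -3.217.

-3.217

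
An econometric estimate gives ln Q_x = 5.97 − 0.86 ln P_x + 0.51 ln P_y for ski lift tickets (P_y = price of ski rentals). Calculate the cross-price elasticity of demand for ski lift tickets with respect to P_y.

In a log-linear (constant-elasticity) demand function, the coefficient on ln P_y is the cross-price elasticity.
ε = 0.51. Positive, so ski lift tickets and ski rentals are substitutes.

0.51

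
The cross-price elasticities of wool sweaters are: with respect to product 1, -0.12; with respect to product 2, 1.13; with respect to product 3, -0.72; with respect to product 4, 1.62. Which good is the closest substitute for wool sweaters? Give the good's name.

product 4

Substitutes have ε > 0. Among the positive values, 1.62 (product 4) is largest.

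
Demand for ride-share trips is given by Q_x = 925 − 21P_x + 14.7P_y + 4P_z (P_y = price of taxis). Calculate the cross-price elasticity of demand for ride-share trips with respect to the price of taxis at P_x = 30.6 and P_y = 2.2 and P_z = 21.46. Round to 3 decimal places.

0.081

At P_x = 30.6 and P_y = 2.2 and P_z = 21.46: Q_x = 400.58.
∂Q_x/∂P_y = 14.7.
ε = (∂Q_x/∂P_y)(P_y/Q_x) = 14.7 × (2.2/400.58) ≈ 0.081.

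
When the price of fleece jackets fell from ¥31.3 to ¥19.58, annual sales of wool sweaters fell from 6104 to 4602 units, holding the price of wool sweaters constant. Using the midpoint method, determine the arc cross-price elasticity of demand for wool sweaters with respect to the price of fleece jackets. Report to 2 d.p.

ΔQ_A = 4602 − 6104 = -1502; ΔP_B = 19.58 − 31.3 = -11.72.
Midpoints: Q̄_A = 5353.0, P̄_B = 25.44.
ε = (ΔQ_A/Q̄_A)/(ΔP_B/P̄_B) = (-1502/5353.0)/(-11.72/25.44) ≈ 0.61.

0.61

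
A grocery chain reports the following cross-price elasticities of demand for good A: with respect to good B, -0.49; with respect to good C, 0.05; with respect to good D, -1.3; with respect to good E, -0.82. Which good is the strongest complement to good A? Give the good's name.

good D

Complements have ε < 0. The most negative value is -1.3 (good D).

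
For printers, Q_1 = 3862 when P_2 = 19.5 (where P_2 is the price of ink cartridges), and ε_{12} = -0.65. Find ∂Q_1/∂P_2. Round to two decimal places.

ε = (∂Q_1/∂P_2)·(P_2/Q_1) ⇒ ∂Q_1/∂P_2 = ε·Q_1/P_2 = -0.65 × 3862/19.5 ≈ -128.73.

-128.73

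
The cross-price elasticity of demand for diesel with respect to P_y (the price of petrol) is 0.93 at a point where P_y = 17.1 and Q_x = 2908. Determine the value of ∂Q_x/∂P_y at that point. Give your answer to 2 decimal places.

ε = (∂Q_x/∂P_y)·(P_y/Q_x) ⇒ ∂Q_x/∂P_y = ε·Q_x/P_y = 0.93 × 2908/17.1 ≈ 158.15.

158.15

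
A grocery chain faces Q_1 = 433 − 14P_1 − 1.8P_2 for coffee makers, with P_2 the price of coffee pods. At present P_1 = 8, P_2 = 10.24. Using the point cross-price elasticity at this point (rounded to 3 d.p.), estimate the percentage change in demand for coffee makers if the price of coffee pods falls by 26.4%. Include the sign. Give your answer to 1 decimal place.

At P_1 = 8, P_2 = 10.24: Q_1 = 302.568.
∂Q_1/∂P_2 = -1.8.
ε = (∂Q_1/∂P_2)(P_2/Q_1) = -1.8000 × 10.24/302.568 ≈ -0.061.
%ΔQ_1 ≈ ε × %ΔP_2 = -0.061 × (-26.4%) = 1.6%.

1.6%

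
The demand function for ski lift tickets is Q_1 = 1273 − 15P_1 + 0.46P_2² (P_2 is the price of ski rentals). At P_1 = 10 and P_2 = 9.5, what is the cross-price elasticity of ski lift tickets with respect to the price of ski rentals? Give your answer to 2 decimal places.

0.07

At P_1 = 10 and P_2 = 9.5: Q_1 = 1164.515.
∂Q_1/∂P_2 = 0.92P_2 = 0.92(9.5) = 8.7400.
ε = (∂Q_1/∂P_2)(P_2/Q_1) = 8.7400 × (9.5/1164.515) ≈ 0.07.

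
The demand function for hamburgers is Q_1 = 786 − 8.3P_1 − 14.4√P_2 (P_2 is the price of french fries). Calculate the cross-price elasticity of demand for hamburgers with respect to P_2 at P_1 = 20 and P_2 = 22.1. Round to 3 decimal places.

-0.061

At P_1 = 20 and P_2 = 22.1: Q_1 = 552.305.
∂Q_1/∂P_2 = -14.4/(2√P_2) = -14.4/(2√22.1) = -1.5316.
ε = (∂Q_1/∂P_2)(P_2/Q_1) = -1.5316 × (22.1/552.305) ≈ -0.061.
ε < 0: complements.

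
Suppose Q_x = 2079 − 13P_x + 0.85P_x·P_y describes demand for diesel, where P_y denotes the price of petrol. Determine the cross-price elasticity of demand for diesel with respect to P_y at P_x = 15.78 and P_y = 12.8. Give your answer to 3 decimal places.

0.084

At P_x = 15.78 and P_y = 12.8: Q_x = 2045.546.
∂Q_x/∂P_y = 0.85P_x = 0.85(15.78) = 13.4130.
ε = (∂Q_x/∂P_y)(P_y/Q_x) = 13.4130 × (12.8/2045.546) ≈ 0.084.
ε > 0: substitutes.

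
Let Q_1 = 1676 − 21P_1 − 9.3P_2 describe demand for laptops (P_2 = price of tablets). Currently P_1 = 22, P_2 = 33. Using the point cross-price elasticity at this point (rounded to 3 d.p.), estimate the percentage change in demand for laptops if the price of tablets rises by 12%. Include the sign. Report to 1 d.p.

-4.1%

At P_1 = 22, P_2 = 33: Q_1 = 907.1.
∂Q_1/∂P_2 = -9.3.
ε = (∂Q_1/∂P_2)(P_2/Q_1) = -9.3000 × 33/907.1 ≈ -0.338.
%ΔQ_1 ≈ ε × %ΔP_2 = -0.338 × (12%) = -4.1%.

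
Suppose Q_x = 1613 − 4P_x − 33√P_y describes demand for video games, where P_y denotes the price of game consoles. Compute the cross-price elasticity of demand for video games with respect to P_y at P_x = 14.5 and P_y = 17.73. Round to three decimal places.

-0.049

At P_x = 14.5 and P_y = 17.73: Q_x = 1416.047.
∂Q_x/∂P_y = -33/(2√P_y) = -33/(2√17.73) = -3.9186.
ε = (∂Q_x/∂P_y)(P_y/Q_x) = -3.9186 × (17.73/1416.047) ≈ -0.049.
ε < 0: complements.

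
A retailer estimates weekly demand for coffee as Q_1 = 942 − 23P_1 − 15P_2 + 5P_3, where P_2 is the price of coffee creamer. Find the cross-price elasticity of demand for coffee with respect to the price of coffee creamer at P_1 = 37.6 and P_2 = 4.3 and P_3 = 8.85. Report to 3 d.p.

-1.133

At P_1 = 37.6 and P_2 = 4.3 and P_3 = 8.85: Q_1 = 56.95.
∂Q_1/∂P_2 = -15.
ε = (∂Q_1/∂P_2)(P_2/Q_1) = -15 × (4.3/56.95) ≈ -1.133.
Since ε < 0, coffee and coffee creamer are complements.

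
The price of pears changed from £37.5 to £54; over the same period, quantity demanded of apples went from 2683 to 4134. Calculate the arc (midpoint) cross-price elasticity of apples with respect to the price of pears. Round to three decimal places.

1.180

ΔQ_A = 4134 − 2683 = 1451; ΔP_B = 54 − 37.5 = 16.5.
Midpoints: Q̄_A = 3408.5, P̄_B = 45.75.
ε = (ΔQ_A/Q̄_A)/(ΔP_B/P̄_B) = (1451/3408.5)/(16.5/45.75) ≈ 1.180.
ε > 0: apples and pears are substitutes.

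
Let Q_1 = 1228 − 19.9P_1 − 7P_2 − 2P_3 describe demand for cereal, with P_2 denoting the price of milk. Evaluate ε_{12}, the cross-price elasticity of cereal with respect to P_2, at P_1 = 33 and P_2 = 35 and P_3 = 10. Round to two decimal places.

-0.80

At P_1 = 33 and P_2 = 35 and P_3 = 10: Q_1 = 306.3.
∂Q_1/∂P_2 = -7.
ε = (∂Q_1/∂P_2)(P_2/Q_1) = -7 × (35/306.3) ≈ -0.80.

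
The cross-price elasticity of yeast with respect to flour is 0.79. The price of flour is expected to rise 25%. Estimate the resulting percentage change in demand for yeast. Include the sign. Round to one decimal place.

%ΔQ ≈ ε × %ΔP of flour = 0.79 × (25%) = 19.8%.
Demand for yeast rises by about 19.8%.

19.8%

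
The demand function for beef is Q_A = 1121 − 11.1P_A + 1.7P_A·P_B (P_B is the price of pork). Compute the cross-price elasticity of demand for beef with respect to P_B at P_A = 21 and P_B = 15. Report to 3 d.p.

At P_A = 21 and P_B = 15: Q_A = 1423.4.
∂Q_A/∂P_B = 1.7P_A = 1.7(21) = 35.7000.
ε = (∂Q_A/∂P_B)(P_B/Q_A) = 35.7000 × (15/1423.4) ≈ 0.376.
ε > 0: substitutes.

0.376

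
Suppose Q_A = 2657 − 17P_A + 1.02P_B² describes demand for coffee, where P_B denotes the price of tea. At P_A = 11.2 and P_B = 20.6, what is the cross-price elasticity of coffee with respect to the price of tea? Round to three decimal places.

0.299

At P_A = 11.2 and P_B = 20.6: Q_A = 2899.447.
∂Q_A/∂P_B = 2.04P_B = 2.04(20.6) = 42.0240.
ε = (∂Q_A/∂P_B)(P_B/Q_A) = 42.0240 × (20.6/2899.447) ≈ 0.299.
ε > 0: substitutes.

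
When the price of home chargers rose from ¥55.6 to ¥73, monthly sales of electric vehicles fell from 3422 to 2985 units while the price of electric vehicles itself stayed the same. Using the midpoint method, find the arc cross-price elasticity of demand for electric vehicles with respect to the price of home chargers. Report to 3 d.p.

-0.504

ΔQ_A = 2985 − 3422 = -437; ΔP_B = 73 − 55.6 = 17.4.
Midpoints: Q̄_A = 3203.5, P̄_B = 64.30.
ε = (ΔQ_A/Q̄_A)/(ΔP_B/P̄_B) = (-437/3203.5)/(17.4/64.30) ≈ -0.504.
ε < 0: electric vehicles and home chargers are complements.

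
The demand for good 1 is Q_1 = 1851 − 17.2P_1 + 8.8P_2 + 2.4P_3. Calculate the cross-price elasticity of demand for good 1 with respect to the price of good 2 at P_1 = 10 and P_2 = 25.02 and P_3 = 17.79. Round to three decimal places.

At P_1 = 10 and P_2 = 25.02 and P_3 = 17.79: Q_1 = 1941.872.
∂Q_1/∂P_2 = 8.8.
ε = (∂Q_1/∂P_2)(P_2/Q_1) = 8.8 × (25.02/1941.872) ≈ 0.113.

0.113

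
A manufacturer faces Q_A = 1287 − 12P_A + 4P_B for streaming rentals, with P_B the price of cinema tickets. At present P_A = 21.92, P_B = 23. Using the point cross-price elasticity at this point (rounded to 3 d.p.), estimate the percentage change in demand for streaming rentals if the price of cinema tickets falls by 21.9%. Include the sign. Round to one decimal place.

At P_A = 21.92, P_B = 23: Q_A = 1115.96.
∂Q_A/∂P_B = 4.
ε = (∂Q_A/∂P_B)(P_B/Q_A) = 4.0000 × 23/1115.96 ≈ 0.082.
%ΔQ_A ≈ ε × %ΔP_B = 0.082 × (-21.9%) = -1.8%.

-1.8%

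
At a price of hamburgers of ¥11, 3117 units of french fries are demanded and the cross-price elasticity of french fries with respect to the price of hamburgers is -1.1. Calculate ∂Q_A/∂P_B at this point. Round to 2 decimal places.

-311.70

ε = (∂Q_A/∂P_B)·(P_B/Q_A) ⇒ ∂Q_A/∂P_B = ε·Q_A/P_B = -1.1 × 3117/11 ≈ -311.70.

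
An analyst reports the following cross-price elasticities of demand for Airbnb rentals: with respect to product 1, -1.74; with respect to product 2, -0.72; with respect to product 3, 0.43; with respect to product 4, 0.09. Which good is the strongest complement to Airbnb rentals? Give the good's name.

Complements have ε < 0. The most negative value is -1.74 (product 1).

product 1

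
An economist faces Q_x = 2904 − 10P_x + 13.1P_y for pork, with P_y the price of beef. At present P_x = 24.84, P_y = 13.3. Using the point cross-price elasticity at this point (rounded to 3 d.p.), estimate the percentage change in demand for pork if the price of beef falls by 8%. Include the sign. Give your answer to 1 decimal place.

At P_x = 24.84, P_y = 13.3: Q_x = 2829.83.
∂Q_x/∂P_y = 13.1.
ε = (∂Q_x/∂P_y)(P_y/Q_x) = 13.1000 × 13.3/2829.83 ≈ 0.062.
%ΔQ_x ≈ ε × %ΔP_y = 0.062 × (-8%) = -0.5%.

-0.5%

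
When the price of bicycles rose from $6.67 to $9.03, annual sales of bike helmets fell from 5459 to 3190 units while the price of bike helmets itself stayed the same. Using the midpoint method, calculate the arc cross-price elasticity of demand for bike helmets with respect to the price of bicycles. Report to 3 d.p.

-1.745

ΔQ_A = 3190 − 5459 = -2269; ΔP_B = 9.03 − 6.67 = 2.36.
Midpoints: Q̄_A = 4324.5, P̄_B = 7.85.
ε = (ΔQ_A/Q̄_A)/(ΔP_B/P̄_B) = (-2269/4324.5)/(2.36/7.85) ≈ -1.745.
ε < 0: bike helmets and bicycles are complements.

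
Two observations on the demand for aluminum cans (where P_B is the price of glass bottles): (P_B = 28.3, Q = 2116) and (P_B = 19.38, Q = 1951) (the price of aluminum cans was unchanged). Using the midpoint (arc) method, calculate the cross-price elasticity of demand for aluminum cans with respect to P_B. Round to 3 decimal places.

ΔQ_A = 1951 − 2116 = -165; ΔP_B = 19.38 − 28.3 = -8.92.
Midpoints: Q̄_A = 2033.5, P̄_B = 23.84.
ε = (ΔQ_A/Q̄_A)/(ΔP_B/P̄_B) = (-165/2033.5)/(-8.92/23.84) ≈ 0.217.

0.217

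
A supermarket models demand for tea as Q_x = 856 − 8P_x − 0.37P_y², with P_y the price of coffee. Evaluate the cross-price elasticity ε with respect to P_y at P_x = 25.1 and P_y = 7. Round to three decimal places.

-0.057

At P_x = 25.1 and P_y = 7: Q_x = 637.07.
∂Q_x/∂P_y = -0.74P_y = -0.74(7) = -5.1800.
ε = (∂Q_x/∂P_y)(P_y/Q_x) = -5.1800 × (7/637.07) ≈ -0.057.
ε < 0: complements.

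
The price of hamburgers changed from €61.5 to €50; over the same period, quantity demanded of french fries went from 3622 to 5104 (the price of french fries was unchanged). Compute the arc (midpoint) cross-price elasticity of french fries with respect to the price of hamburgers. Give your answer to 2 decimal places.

-1.65

ΔQ_A = 5104 − 3622 = 1482; ΔP_B = 50 − 61.5 = -11.5.
Midpoints: Q̄_A = 4363.0, P̄_B = 55.75.
ε = (ΔQ_A/Q̄_A)/(ΔP_B/P̄_B) = (1482/4363.0)/(-11.5/55.75) ≈ -1.65.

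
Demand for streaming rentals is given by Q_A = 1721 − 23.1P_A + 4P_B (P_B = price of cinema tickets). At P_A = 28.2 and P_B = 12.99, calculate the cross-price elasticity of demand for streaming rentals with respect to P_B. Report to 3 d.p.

At P_A = 28.2 and P_B = 12.99: Q_A = 1121.54.
∂Q_A/∂P_B = 4.
ε = (∂Q_A/∂P_B)(P_B/Q_A) = 4 × (12.99/1121.54) ≈ 0.046.

0.046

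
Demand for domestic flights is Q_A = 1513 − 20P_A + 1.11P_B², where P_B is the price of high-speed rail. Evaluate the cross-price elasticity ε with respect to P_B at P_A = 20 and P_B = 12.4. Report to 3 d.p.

0.266

At P_A = 20 and P_B = 12.4: Q_A = 1283.674.
∂Q_A/∂P_B = 2.22P_B = 2.22(12.4) = 27.5280.
ε = (∂Q_A/∂P_B)(P_B/Q_A) = 27.5280 × (12.4/1283.674) ≈ 0.266.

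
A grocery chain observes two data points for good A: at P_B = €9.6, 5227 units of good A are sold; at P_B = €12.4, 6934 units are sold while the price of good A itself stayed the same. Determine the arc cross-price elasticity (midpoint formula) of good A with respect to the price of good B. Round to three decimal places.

ΔQ_A = 6934 − 5227 = 1707; ΔP_B = 12.4 − 9.6 = 2.8.
Midpoints: Q̄_A = 6080.5, P̄_B = 11.00.
ε = (ΔQ_A/Q̄_A)/(ΔP_B/P̄_B) = (1707/6080.5)/(2.8/11.00) ≈ 1.103.

1.103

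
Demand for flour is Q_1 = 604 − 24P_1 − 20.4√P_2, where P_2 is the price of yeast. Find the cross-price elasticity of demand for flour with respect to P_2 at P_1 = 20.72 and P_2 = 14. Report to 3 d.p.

-1.256

At P_1 = 20.72 and P_2 = 14: Q_1 = 30.390.
∂Q_1/∂P_2 = -20.4/(2√P_2) = -20.4/(2√14) = -2.7261.
ε = (∂Q_1/∂P_2)(P_2/Q_1) = -2.7261 × (14/30.390) ≈ -1.256.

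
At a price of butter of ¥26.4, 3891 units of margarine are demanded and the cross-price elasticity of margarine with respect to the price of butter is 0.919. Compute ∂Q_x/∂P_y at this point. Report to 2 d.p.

135.45

ε = (∂Q_x/∂P_y)·(P_y/Q_x) ⇒ ∂Q_x/∂P_y = ε·Q_x/P_y = 0.919 × 3891/26.4 ≈ 135.45.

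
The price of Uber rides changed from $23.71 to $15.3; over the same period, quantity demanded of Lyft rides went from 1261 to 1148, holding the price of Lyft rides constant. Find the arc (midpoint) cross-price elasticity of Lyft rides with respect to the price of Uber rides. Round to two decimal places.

0.22

ΔQ_A = 1148 − 1261 = -113; ΔP_B = 15.3 − 23.71 = -8.41.
Midpoints: Q̄_A = 1204.5, P̄_B = 19.51.
ε = (ΔQ_A/Q̄_A)/(ΔP_B/P̄_B) = (-113/1204.5)/(-8.41/19.51) ≈ 0.22.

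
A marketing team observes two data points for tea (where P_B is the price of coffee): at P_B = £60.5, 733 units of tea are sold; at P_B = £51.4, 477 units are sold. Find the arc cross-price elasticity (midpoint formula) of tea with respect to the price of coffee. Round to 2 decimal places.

ΔQ_A = 477 − 733 = -256; ΔP_B = 51.4 − 60.5 = -9.1.
Midpoints: Q̄_A = 605.0, P̄_B = 55.95.
ε = (ΔQ_A/Q̄_A)/(ΔP_B/P̄_B) = (-256/605.0)/(-9.1/55.95) ≈ 2.60.

2.60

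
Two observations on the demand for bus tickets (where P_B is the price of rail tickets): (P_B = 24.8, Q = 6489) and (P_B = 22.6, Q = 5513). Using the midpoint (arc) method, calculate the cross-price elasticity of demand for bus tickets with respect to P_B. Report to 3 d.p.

1.752

ΔQ_A = 5513 − 6489 = -976; ΔP_B = 22.6 − 24.8 = -2.2.
Midpoints: Q̄_A = 6001.0, P̄_B = 23.70.
ε = (ΔQ_A/Q̄_A)/(ΔP_B/P̄_B) = (-976/6001.0)/(-2.2/23.70) ≈ 1.752.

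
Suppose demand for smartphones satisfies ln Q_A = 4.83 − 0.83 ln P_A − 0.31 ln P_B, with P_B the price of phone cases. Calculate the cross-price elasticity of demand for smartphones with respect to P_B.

In a log-linear (constant-elasticity) demand function, the coefficient on ln P_B is the cross-price elasticity.
ε = -0.31. Negative, so smartphones and phone cases are complements.

-0.31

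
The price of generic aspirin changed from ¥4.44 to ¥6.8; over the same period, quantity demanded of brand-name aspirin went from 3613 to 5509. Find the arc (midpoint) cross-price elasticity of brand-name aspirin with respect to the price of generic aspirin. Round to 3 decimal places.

ΔQ_A = 5509 − 3613 = 1896; ΔP_B = 6.8 − 4.44 = 2.36.
Midpoints: Q̄_A = 4561.0, P̄_B = 5.62.
ε = (ΔQ_A/Q̄_A)/(ΔP_B/P̄_B) = (1896/4561.0)/(2.36/5.62) ≈ 0.990.

0.990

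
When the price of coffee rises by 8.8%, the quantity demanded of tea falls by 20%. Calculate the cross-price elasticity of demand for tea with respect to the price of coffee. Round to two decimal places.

-2.27

ε = (%ΔQ of tea) / (%ΔP of coffee) = (-20%) / (8.8%) ≈ -2.27.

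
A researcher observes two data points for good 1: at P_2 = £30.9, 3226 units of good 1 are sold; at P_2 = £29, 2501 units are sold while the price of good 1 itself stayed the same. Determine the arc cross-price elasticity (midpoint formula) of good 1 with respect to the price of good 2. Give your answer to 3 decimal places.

ΔQ_1 = 2501 − 3226 = -725; ΔP_2 = 29 − 30.9 = -1.9.
Midpoints: Q̄_1 = 2863.5, P̄_2 = 29.95.
ε = (ΔQ_1/Q̄_1)/(ΔP_2/P̄_2) = (-725/2863.5)/(-1.9/29.95) ≈ 3.991.

3.991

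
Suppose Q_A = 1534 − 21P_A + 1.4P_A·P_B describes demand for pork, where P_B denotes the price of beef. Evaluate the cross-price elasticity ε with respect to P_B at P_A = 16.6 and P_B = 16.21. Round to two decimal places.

At P_A = 16.6 and P_B = 16.21: Q_A = 1562.120.
∂Q_A/∂P_B = 1.4P_A = 1.4(16.6) = 23.2400.
ε = (∂Q_A/∂P_B)(P_B/Q_A) = 23.2400 × (16.21/1562.120) ≈ 0.24.
ε > 0: substitutes.

0.24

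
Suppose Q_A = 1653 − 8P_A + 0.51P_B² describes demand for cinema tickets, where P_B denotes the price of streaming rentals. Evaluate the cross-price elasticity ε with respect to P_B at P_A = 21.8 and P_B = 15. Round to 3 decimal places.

0.144

At P_A = 21.8 and P_B = 15: Q_A = 1593.35.
∂Q_A/∂P_B = 1.02P_B = 1.02(15) = 15.3000.
ε = (∂Q_A/∂P_B)(P_B/Q_A) = 15.3000 × (15/1593.35) ≈ 0.144.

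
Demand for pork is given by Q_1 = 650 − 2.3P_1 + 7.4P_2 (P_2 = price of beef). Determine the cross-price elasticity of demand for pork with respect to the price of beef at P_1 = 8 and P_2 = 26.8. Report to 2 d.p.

0.24

At P_1 = 8 and P_2 = 26.8: Q_1 = 829.92.
∂Q_1/∂P_2 = 7.4.
ε = (∂Q_1/∂P_2)(P_2/Q_1) = 7.4 × (26.8/829.92) ≈ 0.24.
Since ε > 0, pork and beef are substitutes.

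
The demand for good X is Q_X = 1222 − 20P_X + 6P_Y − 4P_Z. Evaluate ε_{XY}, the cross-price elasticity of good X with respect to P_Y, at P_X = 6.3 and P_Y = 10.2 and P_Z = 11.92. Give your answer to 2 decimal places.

At P_X = 6.3 and P_Y = 10.2 and P_Z = 11.92: Q_X = 1109.52.
∂Q_X/∂P_Y = 6.
ε = (∂Q_X/∂P_Y)(P_Y/Q_X) = 6 × (10.2/1109.52) ≈ 0.06.

0.06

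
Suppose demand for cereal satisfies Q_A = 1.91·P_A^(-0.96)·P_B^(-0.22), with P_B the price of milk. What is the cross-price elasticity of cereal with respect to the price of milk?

-0.22

In a log-linear (constant-elasticity) demand function, the coefficient on the exponent of P_B is the cross-price elasticity.
ε = -0.22. Negative, so cereal and milk are complements.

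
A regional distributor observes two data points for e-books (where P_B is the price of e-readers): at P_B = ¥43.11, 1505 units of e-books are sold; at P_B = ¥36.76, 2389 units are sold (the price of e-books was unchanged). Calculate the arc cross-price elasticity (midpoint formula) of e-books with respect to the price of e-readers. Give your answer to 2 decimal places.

-2.86

ΔQ_A = 2389 − 1505 = 884; ΔP_B = 36.76 − 43.11 = -6.35.
Midpoints: Q̄_A = 1947.0, P̄_B = 39.94.
ε = (ΔQ_A/Q̄_A)/(ΔP_B/P̄_B) = (884/1947.0)/(-6.35/39.94) ≈ -2.86.
ε < 0: e-books and e-readers are complements.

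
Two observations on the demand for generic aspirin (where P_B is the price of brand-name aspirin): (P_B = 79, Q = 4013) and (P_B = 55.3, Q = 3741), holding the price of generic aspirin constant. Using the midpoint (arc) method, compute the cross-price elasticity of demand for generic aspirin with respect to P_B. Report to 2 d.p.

0.20

ΔQ_A = 3741 − 4013 = -272; ΔP_B = 55.3 − 79 = -23.7.
Midpoints: Q̄_A = 3877.0, P̄_B = 67.15.
ε = (ΔQ_A/Q̄_A)/(ΔP_B/P̄_B) = (-272/3877.0)/(-23.7/67.15) ≈ 0.20.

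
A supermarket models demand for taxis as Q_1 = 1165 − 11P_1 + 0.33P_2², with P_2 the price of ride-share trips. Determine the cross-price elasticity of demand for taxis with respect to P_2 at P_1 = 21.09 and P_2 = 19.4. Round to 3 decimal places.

At P_1 = 21.09 and P_2 = 19.4: Q_1 = 1057.209.
∂Q_1/∂P_2 = 0.66P_2 = 0.66(19.4) = 12.8040.
ε = (∂Q_1/∂P_2)(P_2/Q_1) = 12.8040 × (19.4/1057.209) ≈ 0.235.

0.235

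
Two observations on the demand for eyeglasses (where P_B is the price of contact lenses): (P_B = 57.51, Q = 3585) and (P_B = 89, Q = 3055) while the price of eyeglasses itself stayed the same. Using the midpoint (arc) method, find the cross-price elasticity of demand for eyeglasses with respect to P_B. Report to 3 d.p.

ΔQ_A = 3055 − 3585 = -530; ΔP_B = 89 − 57.51 = 31.49.
Midpoints: Q̄_A = 3320.0, P̄_B = 73.25.
ε = (ΔQ_A/Q̄_A)/(ΔP_B/P̄_B) = (-530/3320.0)/(31.49/73.25) ≈ -0.371.

-0.371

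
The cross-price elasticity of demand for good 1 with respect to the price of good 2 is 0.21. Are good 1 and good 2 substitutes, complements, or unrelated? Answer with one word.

ε = 0.21 > 0, so a higher price of good 2 raises demand for good 1: substitutes.

substitutes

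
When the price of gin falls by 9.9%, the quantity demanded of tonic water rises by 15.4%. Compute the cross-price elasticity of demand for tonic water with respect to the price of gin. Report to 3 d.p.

-1.556

ε = (%ΔQ of tonic water) / (%ΔP of gin) = (15.4%) / (-9.9%) ≈ -1.556.
Negative cross-price elasticity: complements.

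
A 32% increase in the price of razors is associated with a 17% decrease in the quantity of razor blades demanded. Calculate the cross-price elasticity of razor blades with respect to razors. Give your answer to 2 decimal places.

-0.53

ε = (%ΔQ of razor blades) / (%ΔP of razors) = (-17%) / (32%) ≈ -0.53.
Negative cross-price elasticity: complements.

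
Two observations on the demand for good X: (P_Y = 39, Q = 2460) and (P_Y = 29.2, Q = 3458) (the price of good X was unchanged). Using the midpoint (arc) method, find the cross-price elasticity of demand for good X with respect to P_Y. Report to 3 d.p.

-1.174

ΔQ_X = 3458 − 2460 = 998; ΔP_Y = 29.2 − 39 = -9.8.
Midpoints: Q̄_X = 2959.0, P̄_Y = 34.10.
ε = (ΔQ_X/Q̄_X)/(ΔP_Y/P̄_Y) = (998/2959.0)/(-9.8/34.10) ≈ -1.174.
ε < 0: good X and good Y are complements.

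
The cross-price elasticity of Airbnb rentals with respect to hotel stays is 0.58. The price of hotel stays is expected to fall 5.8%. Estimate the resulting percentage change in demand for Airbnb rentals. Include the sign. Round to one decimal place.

-3.4%

%ΔQ ≈ ε × %ΔP of hotel stays = 0.58 × (-5.8%) = -3.4%.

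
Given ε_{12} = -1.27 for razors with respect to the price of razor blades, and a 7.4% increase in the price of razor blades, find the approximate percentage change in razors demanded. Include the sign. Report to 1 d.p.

%ΔQ ≈ ε × %ΔP of razor blades = -1.27 × (7.4%) = -9.4%.
Demand for razors falls by about 9.4%.

-9.4%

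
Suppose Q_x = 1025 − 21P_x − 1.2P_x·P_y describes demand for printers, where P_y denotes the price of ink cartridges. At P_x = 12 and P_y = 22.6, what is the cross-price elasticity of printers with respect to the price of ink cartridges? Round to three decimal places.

-0.727

At P_x = 12 and P_y = 22.6: Q_x = 447.56.
∂Q_x/∂P_y = -1.2P_x = -1.2(12) = -14.4000.
ε = (∂Q_x/∂P_y)(P_y/Q_x) = -14.4000 × (22.6/447.56) ≈ -0.727.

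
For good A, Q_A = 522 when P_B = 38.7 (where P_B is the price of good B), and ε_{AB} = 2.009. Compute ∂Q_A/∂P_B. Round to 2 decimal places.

27.10

ε = (∂Q_A/∂P_B)·(P_B/Q_A) ⇒ ∂Q_A/∂P_B = ε·Q_A/P_B = 2.009 × 522/38.7 ≈ 27.10.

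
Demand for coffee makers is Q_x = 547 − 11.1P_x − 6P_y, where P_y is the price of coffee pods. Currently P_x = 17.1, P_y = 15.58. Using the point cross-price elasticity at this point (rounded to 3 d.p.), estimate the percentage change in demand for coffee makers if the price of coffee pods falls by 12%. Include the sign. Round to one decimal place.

4.2%

At P_x = 17.1, P_y = 15.58: Q_x = 263.71.
∂Q_x/∂P_y = -6.
ε = (∂Q_x/∂P_y)(P_y/Q_x) = -6.0000 × 15.58/263.71 ≈ -0.354.
%ΔQ_x ≈ ε × %ΔP_y = -0.354 × (-12%) = 4.2%.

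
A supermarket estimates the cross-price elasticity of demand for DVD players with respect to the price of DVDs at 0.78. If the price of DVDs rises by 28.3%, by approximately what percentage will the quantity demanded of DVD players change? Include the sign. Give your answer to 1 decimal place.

22.1%

%ΔQ ≈ ε × %ΔP of DVDs = 0.78 × (28.3%) = 22.1%.
Demand for DVD players rises by about 22.1%.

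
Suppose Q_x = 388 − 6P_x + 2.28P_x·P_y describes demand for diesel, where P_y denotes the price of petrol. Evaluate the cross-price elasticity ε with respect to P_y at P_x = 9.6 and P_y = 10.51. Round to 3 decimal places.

At P_x = 9.6 and P_y = 10.51: Q_x = 560.443.
∂Q_x/∂P_y = 2.28P_x = 2.28(9.6) = 21.8880.
ε = (∂Q_x/∂P_y)(P_y/Q_x) = 21.8880 × (10.51/560.443) ≈ 0.410.

0.410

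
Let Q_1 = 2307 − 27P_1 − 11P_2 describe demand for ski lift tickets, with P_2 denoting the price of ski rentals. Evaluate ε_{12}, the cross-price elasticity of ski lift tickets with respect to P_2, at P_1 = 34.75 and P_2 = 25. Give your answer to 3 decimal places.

At P_1 = 34.75 and P_2 = 25: Q_1 = 1093.75.
∂Q_1/∂P_2 = -11.
ε = (∂Q_1/∂P_2)(P_2/Q_1) = -11 × (25/1093.75) ≈ -0.251.

-0.251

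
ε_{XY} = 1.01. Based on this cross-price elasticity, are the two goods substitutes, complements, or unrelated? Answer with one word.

substitutes

ε = 1.01 > 0, so a higher price of good Y raises demand for good X: substitutes.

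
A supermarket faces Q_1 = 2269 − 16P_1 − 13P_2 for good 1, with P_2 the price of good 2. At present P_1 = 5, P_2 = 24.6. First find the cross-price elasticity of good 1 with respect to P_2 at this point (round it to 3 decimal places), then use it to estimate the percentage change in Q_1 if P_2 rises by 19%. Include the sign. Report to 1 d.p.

-3.2%

At P_1 = 5, P_2 = 24.6: Q_1 = 1869.2.
∂Q_1/∂P_2 = -13.
ε = (∂Q_1/∂P_2)(P_2/Q_1) = -13.0000 × 24.6/1869.2 ≈ -0.171.
%ΔQ_1 ≈ ε × %ΔP_2 = -0.171 × (19%) = -3.2%.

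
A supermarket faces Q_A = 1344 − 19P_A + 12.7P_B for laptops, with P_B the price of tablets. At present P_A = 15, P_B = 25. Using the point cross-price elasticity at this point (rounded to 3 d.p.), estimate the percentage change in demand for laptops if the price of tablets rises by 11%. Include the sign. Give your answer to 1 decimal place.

At P_A = 15, P_B = 25: Q_A = 1376.5.
∂Q_A/∂P_B = 12.7.
ε = (∂Q_A/∂P_B)(P_B/Q_A) = 12.7000 × 25/1376.5 ≈ 0.231.
%ΔQ_A ≈ ε × %ΔP_B = 0.231 × (11%) = 2.5%.

2.5%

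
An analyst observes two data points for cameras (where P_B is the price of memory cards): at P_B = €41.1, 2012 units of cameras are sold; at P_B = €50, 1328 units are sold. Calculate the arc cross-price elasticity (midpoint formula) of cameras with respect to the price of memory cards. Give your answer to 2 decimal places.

ΔQ_A = 1328 − 2012 = -684; ΔP_B = 50 − 41.1 = 8.9.
Midpoints: Q̄_A = 1670.0, P̄_B = 45.55.
ε = (ΔQ_A/Q̄_A)/(ΔP_B/P̄_B) = (-684/1670.0)/(8.9/45.55) ≈ -2.10.
ε < 0: cameras and memory cards are complements.

-2.10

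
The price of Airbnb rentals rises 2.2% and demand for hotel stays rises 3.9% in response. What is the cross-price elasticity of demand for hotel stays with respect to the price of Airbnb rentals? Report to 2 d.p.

ε = (%ΔQ of hotel stays) / (%ΔP of Airbnb rentals) = (3.9%) / (2.2%) ≈ 1.77.

1.77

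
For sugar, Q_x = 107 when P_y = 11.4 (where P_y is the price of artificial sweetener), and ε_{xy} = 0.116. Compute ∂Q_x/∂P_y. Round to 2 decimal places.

1.09

ε = (∂Q_x/∂P_y)·(P_y/Q_x) ⇒ ∂Q_x/∂P_y = ε·Q_x/P_y = 0.116 × 107/11.4 ≈ 1.09.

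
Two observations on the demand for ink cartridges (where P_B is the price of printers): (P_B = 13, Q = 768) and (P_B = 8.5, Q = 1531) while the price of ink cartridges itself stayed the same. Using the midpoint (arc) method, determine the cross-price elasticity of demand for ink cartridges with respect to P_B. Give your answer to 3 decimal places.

-1.586

ΔQ_A = 1531 − 768 = 763; ΔP_B = 8.5 − 13 = -4.5.
Midpoints: Q̄_A = 1149.5, P̄_B = 10.75.
ε = (ΔQ_A/Q̄_A)/(ΔP_B/P̄_B) = (763/1149.5)/(-4.5/10.75) ≈ -1.586.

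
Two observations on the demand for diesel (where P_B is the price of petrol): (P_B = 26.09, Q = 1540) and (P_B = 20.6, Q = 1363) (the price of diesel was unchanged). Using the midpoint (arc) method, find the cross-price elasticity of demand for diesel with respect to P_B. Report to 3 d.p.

0.519

ΔQ_A = 1363 − 1540 = -177; ΔP_B = 20.6 − 26.09 = -5.49.
Midpoints: Q̄_A = 1451.5, P̄_B = 23.34.
ε = (ΔQ_A/Q̄_A)/(ΔP_B/P̄_B) = (-177/1451.5)/(-5.49/23.34) ≈ 0.519.
ε > 0: diesel and petrol are substitutes.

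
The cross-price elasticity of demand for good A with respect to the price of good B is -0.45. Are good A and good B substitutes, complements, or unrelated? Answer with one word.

ε = -0.45 < 0, so a higher price of good B lowers demand for good A: complements.

complements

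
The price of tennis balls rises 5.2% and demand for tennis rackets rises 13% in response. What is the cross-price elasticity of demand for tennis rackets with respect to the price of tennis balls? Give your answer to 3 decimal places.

ε = (%ΔQ of tennis rackets) / (%ΔP of tennis balls) = (13%) / (5.2%) ≈ 2.500.

2.500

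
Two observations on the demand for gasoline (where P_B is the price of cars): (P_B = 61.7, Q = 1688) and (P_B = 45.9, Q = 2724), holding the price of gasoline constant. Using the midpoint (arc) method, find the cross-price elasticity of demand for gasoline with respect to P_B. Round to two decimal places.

-1.60

ΔQ_A = 2724 − 1688 = 1036; ΔP_B = 45.9 − 61.7 = -15.8.
Midpoints: Q̄_A = 2206.0, P̄_B = 53.80.
ε = (ΔQ_A/Q̄_A)/(ΔP_B/P̄_B) = (1036/2206.0)/(-15.8/53.80) ≈ -1.60.
ε < 0: gasoline and cars are complements.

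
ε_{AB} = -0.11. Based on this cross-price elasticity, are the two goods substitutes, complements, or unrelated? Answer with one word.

complements

ε = -0.11 < 0, so a higher price of good B lowers demand for good A: complements.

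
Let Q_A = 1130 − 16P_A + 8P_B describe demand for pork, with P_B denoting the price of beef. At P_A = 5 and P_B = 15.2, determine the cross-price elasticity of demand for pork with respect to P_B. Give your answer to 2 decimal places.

At P_A = 5 and P_B = 15.2: Q_A = 1171.6.
∂Q_A/∂P_B = 8.
ε = (∂Q_A/∂P_B)(P_B/Q_A) = 8 × (15.2/1171.6) ≈ 0.10.

0.10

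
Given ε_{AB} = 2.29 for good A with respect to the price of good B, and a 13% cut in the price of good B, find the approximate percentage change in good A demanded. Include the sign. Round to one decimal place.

-29.8%

%ΔQ ≈ ε × %ΔP of good B = 2.29 × (-13%) = -29.8%.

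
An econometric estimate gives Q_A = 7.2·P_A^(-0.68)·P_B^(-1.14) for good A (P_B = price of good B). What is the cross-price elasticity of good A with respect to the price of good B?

In a log-linear (constant-elasticity) demand function, the coefficient on the exponent of P_B is the cross-price elasticity.
ε = -1.14. Negative, so good A and good B are complements.

-1.14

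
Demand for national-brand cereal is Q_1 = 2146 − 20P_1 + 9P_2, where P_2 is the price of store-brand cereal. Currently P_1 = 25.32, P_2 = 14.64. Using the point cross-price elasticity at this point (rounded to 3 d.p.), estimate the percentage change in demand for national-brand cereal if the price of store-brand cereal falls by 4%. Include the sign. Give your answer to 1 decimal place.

At P_1 = 25.32, P_2 = 14.64: Q_1 = 1771.36.
∂Q_1/∂P_2 = 9.
ε = (∂Q_1/∂P_2)(P_2/Q_1) = 9.0000 × 14.64/1771.36 ≈ 0.074.
%ΔQ_1 ≈ ε × %ΔP_2 = 0.074 × (-4%) = -0.3%.

-0.3%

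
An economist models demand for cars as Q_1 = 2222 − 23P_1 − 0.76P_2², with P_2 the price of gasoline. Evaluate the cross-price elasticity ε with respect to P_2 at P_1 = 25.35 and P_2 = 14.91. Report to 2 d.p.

-0.23

At P_1 = 25.35 and P_2 = 14.91: Q_1 = 1469.996.
∂Q_1/∂P_2 = -1.52P_2 = -1.52(14.91) = -22.6632.
ε = (∂Q_1/∂P_2)(P_2/Q_1) = -22.6632 × (14.91/1469.996) ≈ -0.23.
ε < 0: complements.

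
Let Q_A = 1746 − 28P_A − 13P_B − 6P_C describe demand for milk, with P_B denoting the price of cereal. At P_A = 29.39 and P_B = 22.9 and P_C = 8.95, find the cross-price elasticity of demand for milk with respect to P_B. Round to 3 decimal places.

At P_A = 29.39 and P_B = 22.9 and P_C = 8.95: Q_A = 571.68.
∂Q_A/∂P_B = -13.
ε = (∂Q_A/∂P_B)(P_B/Q_A) = -13 × (22.9/571.68) ≈ -0.521.
Since ε < 0, milk and cereal are complements.

-0.521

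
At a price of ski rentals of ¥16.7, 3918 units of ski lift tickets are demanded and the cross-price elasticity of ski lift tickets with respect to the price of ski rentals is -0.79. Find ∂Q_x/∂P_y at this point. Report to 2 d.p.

-185.34

ε = (∂Q_x/∂P_y)·(P_y/Q_x) ⇒ ∂Q_x/∂P_y = ε·Q_x/P_y = -0.79 × 3918/16.7 ≈ -185.34.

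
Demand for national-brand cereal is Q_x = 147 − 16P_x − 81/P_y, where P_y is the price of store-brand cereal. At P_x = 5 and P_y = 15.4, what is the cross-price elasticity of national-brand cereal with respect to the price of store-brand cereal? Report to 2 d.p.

0.09

At P_x = 5 and P_y = 15.4: Q_x = 61.740.
∂Q_x/∂P_y = 81/P_y² = 0.3415.
ε = (∂Q_x/∂P_y)(P_y/Q_x) = 0.3415 × (15.4/61.740) ≈ 0.09.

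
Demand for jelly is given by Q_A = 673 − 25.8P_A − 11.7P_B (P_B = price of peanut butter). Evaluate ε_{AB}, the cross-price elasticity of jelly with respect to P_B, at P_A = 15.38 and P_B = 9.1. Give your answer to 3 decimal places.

At P_A = 15.38 and P_B = 9.1: Q_A = 169.726.
∂Q_A/∂P_B = -11.7.
ε = (∂Q_A/∂P_B)(P_B/Q_A) = -11.7 × (9.1/169.726) ≈ -0.627.

-0.627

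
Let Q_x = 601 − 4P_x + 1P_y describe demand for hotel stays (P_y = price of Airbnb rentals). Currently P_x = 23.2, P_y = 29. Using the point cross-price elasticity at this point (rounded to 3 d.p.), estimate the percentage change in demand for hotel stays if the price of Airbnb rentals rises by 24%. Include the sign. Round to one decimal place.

1.3%

At P_x = 23.2, P_y = 29: Q_x = 537.2.
∂Q_x/∂P_y = 1.
ε = (∂Q_x/∂P_y)(P_y/Q_x) = 1.0000 × 29/537.2 ≈ 0.054.
%ΔQ_x ≈ ε × %ΔP_y = 0.054 × (24%) = 1.3%.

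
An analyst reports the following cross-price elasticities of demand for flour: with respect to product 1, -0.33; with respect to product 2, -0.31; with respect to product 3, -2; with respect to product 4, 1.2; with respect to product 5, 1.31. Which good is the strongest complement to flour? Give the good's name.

product 3

Complements have ε < 0. The most negative value is -2 (product 3).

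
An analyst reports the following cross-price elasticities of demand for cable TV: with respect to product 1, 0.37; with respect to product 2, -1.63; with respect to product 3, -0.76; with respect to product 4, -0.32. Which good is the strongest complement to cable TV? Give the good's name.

Complements have ε < 0. The most negative value is -1.63 (product 2).

product 2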